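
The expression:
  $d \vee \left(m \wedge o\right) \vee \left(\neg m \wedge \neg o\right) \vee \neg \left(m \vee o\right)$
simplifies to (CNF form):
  $\left(d \vee m \vee \neg m\right) \wedge \left(d \vee m \vee \neg o\right) \wedge \left(d \vee o \vee \neg m\right) \wedge \left(d \vee o \vee \neg o\right)$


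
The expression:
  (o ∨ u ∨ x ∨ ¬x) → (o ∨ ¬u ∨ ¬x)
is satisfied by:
  {o: True, u: False, x: False}
  {u: False, x: False, o: False}
  {x: True, o: True, u: False}
  {x: True, u: False, o: False}
  {o: True, u: True, x: False}
  {u: True, o: False, x: False}
  {x: True, u: True, o: True}


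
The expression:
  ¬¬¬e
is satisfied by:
  {e: False}


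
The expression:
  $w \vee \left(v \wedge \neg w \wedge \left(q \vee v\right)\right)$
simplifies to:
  $v \vee w$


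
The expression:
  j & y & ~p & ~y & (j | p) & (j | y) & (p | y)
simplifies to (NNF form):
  False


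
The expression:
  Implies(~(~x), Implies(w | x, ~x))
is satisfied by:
  {x: False}


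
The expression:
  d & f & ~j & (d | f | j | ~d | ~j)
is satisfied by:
  {d: True, f: True, j: False}


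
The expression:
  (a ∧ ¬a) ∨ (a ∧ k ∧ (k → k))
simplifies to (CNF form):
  a ∧ k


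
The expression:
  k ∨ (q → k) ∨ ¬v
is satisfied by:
  {k: True, v: False, q: False}
  {v: False, q: False, k: False}
  {k: True, q: True, v: False}
  {q: True, v: False, k: False}
  {k: True, v: True, q: False}
  {v: True, k: False, q: False}
  {k: True, q: True, v: True}


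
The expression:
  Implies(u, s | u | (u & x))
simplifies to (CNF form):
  True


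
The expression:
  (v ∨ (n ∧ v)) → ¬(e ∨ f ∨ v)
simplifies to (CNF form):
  ¬v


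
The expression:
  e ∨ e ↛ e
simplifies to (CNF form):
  e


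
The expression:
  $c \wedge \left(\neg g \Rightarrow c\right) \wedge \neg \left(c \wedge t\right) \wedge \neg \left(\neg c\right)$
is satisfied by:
  {c: True, t: False}


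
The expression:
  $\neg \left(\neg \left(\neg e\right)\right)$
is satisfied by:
  {e: False}


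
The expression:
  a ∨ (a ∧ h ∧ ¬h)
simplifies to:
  a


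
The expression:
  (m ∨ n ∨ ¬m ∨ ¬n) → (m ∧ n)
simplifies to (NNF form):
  m ∧ n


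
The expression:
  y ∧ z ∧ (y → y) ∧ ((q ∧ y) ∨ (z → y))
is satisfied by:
  {z: True, y: True}


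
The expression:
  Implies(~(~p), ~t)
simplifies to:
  ~p | ~t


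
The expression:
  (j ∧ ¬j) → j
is always true.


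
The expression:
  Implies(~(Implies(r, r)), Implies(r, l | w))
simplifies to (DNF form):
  True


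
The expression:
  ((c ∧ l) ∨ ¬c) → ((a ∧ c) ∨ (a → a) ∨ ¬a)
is always true.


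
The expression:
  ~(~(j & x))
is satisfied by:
  {j: True, x: True}


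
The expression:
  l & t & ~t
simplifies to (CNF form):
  False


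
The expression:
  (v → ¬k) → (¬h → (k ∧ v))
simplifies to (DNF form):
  h ∨ (k ∧ v)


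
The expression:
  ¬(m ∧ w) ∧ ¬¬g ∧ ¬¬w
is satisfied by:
  {w: True, g: True, m: False}


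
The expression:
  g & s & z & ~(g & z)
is never true.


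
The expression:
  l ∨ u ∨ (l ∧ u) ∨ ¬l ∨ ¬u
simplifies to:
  True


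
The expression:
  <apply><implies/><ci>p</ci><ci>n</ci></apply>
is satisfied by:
  {n: True, p: False}
  {p: False, n: False}
  {p: True, n: True}


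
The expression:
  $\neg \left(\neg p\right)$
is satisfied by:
  {p: True}


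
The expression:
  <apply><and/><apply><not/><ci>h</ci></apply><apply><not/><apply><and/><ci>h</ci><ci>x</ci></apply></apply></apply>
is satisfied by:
  {h: False}


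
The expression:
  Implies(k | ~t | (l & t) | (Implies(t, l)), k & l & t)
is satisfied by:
  {t: True, l: False, k: False}
  {t: True, k: True, l: True}


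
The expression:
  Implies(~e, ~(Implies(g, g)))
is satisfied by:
  {e: True}


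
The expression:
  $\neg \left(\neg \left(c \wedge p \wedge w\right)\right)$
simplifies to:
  $c \wedge p \wedge w$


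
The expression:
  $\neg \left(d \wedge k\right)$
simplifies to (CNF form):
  $\neg d \vee \neg k$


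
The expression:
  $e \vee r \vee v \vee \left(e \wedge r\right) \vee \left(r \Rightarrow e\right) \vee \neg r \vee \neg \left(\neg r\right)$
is always true.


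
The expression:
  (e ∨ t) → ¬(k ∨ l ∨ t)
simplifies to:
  ¬t ∧ (¬e ∨ ¬k) ∧ (¬e ∨ ¬l)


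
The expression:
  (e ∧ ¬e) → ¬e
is always true.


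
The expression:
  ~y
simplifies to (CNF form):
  ~y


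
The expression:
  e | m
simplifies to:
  e | m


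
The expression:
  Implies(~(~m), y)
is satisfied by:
  {y: True, m: False}
  {m: False, y: False}
  {m: True, y: True}


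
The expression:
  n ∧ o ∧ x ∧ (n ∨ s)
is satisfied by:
  {x: True, o: True, n: True}


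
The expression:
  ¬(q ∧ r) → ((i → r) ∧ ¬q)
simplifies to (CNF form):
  (r ∨ ¬i) ∧ (r ∨ ¬q)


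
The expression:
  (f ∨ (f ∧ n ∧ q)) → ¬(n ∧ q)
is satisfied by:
  {q: False, n: False, f: False}
  {f: True, q: False, n: False}
  {n: True, q: False, f: False}
  {f: True, n: True, q: False}
  {q: True, f: False, n: False}
  {f: True, q: True, n: False}
  {n: True, q: True, f: False}


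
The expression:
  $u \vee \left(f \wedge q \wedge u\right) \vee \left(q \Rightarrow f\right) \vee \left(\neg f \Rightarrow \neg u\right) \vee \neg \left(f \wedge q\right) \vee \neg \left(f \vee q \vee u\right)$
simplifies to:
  $\text{True}$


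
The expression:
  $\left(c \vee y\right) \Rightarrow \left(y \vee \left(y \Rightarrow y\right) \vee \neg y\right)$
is always true.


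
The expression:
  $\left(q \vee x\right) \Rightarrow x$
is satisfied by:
  {x: True, q: False}
  {q: False, x: False}
  {q: True, x: True}


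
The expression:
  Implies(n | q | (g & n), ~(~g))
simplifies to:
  g | (~n & ~q)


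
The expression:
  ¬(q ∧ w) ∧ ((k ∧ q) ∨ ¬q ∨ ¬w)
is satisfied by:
  {w: False, q: False}
  {q: True, w: False}
  {w: True, q: False}


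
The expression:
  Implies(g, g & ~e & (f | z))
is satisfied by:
  {z: True, f: True, e: False, g: False}
  {z: True, e: False, f: False, g: False}
  {f: True, z: False, e: False, g: False}
  {z: False, e: False, f: False, g: False}
  {z: True, e: True, f: True, g: False}
  {z: True, e: True, f: False, g: False}
  {e: True, f: True, z: False, g: False}
  {e: True, z: False, f: False, g: False}
  {g: True, f: True, z: True, e: False}
  {g: True, z: True, e: False, f: False}
  {g: True, f: True, z: False, e: False}


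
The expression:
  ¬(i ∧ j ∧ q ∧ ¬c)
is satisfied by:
  {c: True, q: False, i: False, j: False}
  {c: False, q: False, i: False, j: False}
  {j: True, c: True, q: False, i: False}
  {j: True, c: False, q: False, i: False}
  {i: True, c: True, q: False, j: False}
  {i: True, c: False, q: False, j: False}
  {j: True, i: True, c: True, q: False}
  {j: True, i: True, c: False, q: False}
  {q: True, c: True, j: False, i: False}
  {q: True, c: False, j: False, i: False}
  {j: True, q: True, c: True, i: False}
  {j: True, q: True, c: False, i: False}
  {i: True, q: True, c: True, j: False}
  {i: True, q: True, c: False, j: False}
  {i: True, q: True, j: True, c: True}


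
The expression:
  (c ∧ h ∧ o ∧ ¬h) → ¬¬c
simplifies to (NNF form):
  True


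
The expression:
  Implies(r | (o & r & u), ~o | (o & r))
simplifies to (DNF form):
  True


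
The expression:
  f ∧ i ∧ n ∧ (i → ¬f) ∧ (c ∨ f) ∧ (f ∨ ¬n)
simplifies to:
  False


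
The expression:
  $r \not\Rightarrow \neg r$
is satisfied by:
  {r: True}


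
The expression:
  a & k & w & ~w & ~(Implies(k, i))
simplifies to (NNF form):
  False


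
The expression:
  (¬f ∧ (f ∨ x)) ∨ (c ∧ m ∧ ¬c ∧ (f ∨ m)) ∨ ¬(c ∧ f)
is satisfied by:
  {c: False, f: False}
  {f: True, c: False}
  {c: True, f: False}


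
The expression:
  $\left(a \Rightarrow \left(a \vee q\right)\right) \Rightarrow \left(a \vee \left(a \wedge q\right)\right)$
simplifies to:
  $a$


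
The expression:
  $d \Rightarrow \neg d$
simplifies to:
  $\neg d$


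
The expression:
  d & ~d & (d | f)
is never true.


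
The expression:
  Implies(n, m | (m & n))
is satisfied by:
  {m: True, n: False}
  {n: False, m: False}
  {n: True, m: True}


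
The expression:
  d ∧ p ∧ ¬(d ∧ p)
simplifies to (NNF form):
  False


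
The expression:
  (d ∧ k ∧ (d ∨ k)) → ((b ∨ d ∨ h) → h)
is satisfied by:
  {h: True, k: False, d: False}
  {k: False, d: False, h: False}
  {h: True, d: True, k: False}
  {d: True, k: False, h: False}
  {h: True, k: True, d: False}
  {k: True, h: False, d: False}
  {h: True, d: True, k: True}


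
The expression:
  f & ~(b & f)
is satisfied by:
  {f: True, b: False}


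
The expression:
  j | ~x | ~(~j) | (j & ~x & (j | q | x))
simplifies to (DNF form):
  j | ~x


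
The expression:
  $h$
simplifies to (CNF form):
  $h$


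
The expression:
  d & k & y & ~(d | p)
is never true.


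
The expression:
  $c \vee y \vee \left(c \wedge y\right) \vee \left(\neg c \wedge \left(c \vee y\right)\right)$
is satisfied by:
  {y: True, c: True}
  {y: True, c: False}
  {c: True, y: False}


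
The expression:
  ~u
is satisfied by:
  {u: False}


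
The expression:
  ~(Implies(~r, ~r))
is never true.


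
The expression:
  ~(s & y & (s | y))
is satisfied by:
  {s: False, y: False}
  {y: True, s: False}
  {s: True, y: False}


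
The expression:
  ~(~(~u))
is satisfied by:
  {u: False}


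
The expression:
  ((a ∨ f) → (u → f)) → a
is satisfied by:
  {a: True}


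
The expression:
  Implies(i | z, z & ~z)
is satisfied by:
  {i: False, z: False}


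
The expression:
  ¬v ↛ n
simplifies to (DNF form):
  n ∨ ¬v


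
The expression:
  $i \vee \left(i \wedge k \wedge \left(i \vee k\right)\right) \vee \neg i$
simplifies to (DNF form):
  $\text{True}$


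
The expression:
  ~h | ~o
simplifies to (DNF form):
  ~h | ~o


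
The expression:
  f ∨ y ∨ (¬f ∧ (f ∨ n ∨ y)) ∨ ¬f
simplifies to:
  True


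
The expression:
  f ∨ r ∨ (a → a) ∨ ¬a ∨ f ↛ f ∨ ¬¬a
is always true.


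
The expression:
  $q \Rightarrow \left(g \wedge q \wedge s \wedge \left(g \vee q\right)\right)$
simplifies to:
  $\left(g \wedge s\right) \vee \neg q$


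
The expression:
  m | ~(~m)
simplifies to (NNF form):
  m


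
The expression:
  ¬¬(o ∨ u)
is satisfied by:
  {o: True, u: True}
  {o: True, u: False}
  {u: True, o: False}


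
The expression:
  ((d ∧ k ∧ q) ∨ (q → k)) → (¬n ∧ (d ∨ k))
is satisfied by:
  {d: True, q: True, n: False, k: False}
  {d: True, n: False, q: False, k: False}
  {q: True, d: False, n: False, k: False}
  {k: True, d: True, q: True, n: False}
  {k: True, d: True, n: False, q: False}
  {k: True, q: True, d: False, n: False}
  {k: True, d: False, n: False, q: False}
  {d: True, q: True, n: True, k: False}
  {q: True, n: True, k: False, d: False}


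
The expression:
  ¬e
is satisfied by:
  {e: False}


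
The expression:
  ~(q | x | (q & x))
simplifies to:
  ~q & ~x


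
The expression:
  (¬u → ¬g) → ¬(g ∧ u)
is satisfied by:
  {g: False, u: False}
  {u: True, g: False}
  {g: True, u: False}


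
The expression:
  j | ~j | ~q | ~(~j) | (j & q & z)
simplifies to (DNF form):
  True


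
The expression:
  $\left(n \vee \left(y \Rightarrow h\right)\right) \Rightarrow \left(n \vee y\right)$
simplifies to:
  $n \vee y$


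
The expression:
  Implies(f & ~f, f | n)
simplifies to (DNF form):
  True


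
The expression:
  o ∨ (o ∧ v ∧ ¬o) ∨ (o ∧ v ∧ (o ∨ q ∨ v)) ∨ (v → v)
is always true.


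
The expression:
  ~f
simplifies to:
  ~f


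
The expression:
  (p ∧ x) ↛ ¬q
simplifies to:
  p ∧ q ∧ x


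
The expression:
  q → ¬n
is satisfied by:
  {q: False, n: False}
  {n: True, q: False}
  {q: True, n: False}


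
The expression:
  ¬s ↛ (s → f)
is never true.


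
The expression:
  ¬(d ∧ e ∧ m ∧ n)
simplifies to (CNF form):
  ¬d ∨ ¬e ∨ ¬m ∨ ¬n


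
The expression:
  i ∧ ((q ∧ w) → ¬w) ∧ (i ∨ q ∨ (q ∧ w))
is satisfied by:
  {i: True, w: False, q: False}
  {i: True, q: True, w: False}
  {i: True, w: True, q: False}


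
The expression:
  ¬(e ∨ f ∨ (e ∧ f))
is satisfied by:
  {e: False, f: False}


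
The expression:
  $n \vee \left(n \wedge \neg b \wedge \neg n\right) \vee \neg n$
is always true.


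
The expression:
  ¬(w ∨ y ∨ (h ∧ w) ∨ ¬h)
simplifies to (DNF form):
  h ∧ ¬w ∧ ¬y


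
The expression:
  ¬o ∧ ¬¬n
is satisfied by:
  {n: True, o: False}


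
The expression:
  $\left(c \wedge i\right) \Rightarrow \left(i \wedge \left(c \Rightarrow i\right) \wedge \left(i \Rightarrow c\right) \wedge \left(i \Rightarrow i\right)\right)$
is always true.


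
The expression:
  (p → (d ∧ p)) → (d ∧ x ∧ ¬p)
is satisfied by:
  {p: True, x: True, d: False}
  {p: True, x: False, d: False}
  {d: True, x: True, p: False}


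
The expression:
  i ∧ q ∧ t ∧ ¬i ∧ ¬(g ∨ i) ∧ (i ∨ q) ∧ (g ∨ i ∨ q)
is never true.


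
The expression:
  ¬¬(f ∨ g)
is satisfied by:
  {g: True, f: True}
  {g: True, f: False}
  {f: True, g: False}


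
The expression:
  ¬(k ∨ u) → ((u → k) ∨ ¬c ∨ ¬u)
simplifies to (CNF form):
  True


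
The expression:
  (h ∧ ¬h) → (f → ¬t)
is always true.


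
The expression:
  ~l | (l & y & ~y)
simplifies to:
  ~l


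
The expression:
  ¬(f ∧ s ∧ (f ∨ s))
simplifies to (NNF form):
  ¬f ∨ ¬s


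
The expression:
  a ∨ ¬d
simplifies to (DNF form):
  a ∨ ¬d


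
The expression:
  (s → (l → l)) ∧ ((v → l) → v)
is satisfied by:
  {v: True}


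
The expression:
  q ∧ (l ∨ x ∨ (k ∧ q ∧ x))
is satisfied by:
  {q: True, x: True, l: True}
  {q: True, x: True, l: False}
  {q: True, l: True, x: False}


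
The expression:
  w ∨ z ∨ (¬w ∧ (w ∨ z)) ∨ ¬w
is always true.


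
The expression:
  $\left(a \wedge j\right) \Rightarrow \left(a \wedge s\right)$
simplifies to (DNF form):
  $s \vee \neg a \vee \neg j$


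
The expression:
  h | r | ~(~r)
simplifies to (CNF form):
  h | r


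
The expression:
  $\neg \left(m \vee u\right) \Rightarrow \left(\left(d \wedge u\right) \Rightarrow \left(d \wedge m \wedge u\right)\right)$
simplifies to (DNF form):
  $\text{True}$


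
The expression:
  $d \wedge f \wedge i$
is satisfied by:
  {i: True, d: True, f: True}


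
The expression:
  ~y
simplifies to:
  ~y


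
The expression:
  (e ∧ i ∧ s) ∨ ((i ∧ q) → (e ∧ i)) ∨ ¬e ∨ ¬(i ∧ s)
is always true.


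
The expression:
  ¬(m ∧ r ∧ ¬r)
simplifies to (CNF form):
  True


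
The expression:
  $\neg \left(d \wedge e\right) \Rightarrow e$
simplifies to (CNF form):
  $e$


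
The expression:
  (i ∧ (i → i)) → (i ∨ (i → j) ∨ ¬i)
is always true.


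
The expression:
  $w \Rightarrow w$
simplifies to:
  $\text{True}$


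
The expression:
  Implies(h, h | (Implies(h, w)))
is always true.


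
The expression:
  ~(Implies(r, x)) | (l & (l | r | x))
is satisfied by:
  {l: True, r: True, x: False}
  {l: True, r: False, x: False}
  {x: True, l: True, r: True}
  {x: True, l: True, r: False}
  {r: True, x: False, l: False}


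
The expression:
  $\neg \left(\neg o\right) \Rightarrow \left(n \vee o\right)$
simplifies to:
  $\text{True}$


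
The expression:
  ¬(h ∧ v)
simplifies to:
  ¬h ∨ ¬v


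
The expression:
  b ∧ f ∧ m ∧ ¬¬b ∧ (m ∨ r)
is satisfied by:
  {m: True, b: True, f: True}


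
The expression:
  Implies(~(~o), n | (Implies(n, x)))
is always true.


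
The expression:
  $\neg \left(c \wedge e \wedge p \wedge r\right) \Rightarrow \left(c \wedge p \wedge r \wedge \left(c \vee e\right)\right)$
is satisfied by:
  {r: True, c: True, p: True}


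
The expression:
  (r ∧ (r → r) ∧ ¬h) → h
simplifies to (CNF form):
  h ∨ ¬r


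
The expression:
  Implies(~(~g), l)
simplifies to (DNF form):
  l | ~g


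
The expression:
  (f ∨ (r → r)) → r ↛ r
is never true.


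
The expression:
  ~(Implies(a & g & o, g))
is never true.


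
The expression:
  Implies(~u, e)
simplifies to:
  e | u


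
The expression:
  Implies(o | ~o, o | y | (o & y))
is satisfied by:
  {y: True, o: True}
  {y: True, o: False}
  {o: True, y: False}


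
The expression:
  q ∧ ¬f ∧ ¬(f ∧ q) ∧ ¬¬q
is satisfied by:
  {q: True, f: False}


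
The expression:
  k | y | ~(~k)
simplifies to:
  k | y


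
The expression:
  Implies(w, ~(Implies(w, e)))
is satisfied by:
  {w: False, e: False}
  {e: True, w: False}
  {w: True, e: False}


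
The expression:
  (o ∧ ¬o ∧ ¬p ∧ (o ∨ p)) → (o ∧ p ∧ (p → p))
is always true.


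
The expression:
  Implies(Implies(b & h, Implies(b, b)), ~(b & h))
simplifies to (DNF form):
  ~b | ~h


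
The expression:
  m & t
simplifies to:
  m & t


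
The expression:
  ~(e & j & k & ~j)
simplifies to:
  True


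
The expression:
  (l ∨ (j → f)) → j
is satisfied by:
  {j: True}


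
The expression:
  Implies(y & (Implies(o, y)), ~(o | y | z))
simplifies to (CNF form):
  ~y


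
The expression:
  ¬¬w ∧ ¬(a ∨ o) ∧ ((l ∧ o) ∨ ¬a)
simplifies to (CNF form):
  w ∧ ¬a ∧ ¬o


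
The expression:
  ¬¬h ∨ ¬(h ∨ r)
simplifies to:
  h ∨ ¬r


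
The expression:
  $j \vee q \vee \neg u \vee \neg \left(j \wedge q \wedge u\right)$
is always true.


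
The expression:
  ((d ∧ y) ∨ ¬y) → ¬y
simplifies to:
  ¬d ∨ ¬y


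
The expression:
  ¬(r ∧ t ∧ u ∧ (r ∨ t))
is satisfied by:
  {u: False, t: False, r: False}
  {r: True, u: False, t: False}
  {t: True, u: False, r: False}
  {r: True, t: True, u: False}
  {u: True, r: False, t: False}
  {r: True, u: True, t: False}
  {t: True, u: True, r: False}


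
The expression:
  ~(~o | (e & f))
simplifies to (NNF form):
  o & (~e | ~f)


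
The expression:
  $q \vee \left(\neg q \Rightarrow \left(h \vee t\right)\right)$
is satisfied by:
  {t: True, q: True, h: True}
  {t: True, q: True, h: False}
  {t: True, h: True, q: False}
  {t: True, h: False, q: False}
  {q: True, h: True, t: False}
  {q: True, h: False, t: False}
  {h: True, q: False, t: False}


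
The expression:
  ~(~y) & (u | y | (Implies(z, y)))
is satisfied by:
  {y: True}


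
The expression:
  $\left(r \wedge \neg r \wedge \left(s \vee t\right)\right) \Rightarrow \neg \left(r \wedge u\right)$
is always true.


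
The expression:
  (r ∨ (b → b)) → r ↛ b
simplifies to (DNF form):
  r ∧ ¬b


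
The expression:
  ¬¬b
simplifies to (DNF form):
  b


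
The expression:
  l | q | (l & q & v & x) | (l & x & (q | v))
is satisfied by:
  {q: True, l: True}
  {q: True, l: False}
  {l: True, q: False}


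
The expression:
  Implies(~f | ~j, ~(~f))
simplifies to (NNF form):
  f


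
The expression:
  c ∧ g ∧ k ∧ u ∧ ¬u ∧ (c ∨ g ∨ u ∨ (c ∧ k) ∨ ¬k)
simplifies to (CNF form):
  False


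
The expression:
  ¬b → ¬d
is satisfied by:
  {b: True, d: False}
  {d: False, b: False}
  {d: True, b: True}


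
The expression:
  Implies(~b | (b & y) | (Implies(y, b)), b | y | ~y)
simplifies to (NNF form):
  True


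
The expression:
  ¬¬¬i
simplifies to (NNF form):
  ¬i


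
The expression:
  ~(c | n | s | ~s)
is never true.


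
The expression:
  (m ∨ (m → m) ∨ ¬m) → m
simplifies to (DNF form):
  m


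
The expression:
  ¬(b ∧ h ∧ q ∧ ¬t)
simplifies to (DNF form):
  t ∨ ¬b ∨ ¬h ∨ ¬q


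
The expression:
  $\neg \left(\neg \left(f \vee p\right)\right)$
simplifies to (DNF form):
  $f \vee p$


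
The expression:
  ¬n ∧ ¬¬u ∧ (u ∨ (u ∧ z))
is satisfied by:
  {u: True, n: False}


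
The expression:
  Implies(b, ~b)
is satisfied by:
  {b: False}


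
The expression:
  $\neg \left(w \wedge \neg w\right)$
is always true.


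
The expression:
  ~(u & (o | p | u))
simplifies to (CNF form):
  ~u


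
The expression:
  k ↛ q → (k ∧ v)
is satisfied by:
  {q: True, v: True, k: False}
  {q: True, k: False, v: False}
  {v: True, k: False, q: False}
  {v: False, k: False, q: False}
  {q: True, v: True, k: True}
  {q: True, k: True, v: False}
  {v: True, k: True, q: False}


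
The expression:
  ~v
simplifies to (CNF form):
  ~v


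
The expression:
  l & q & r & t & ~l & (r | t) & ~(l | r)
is never true.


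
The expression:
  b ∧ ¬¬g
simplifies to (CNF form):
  b ∧ g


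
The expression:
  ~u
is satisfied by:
  {u: False}


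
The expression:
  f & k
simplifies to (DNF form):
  f & k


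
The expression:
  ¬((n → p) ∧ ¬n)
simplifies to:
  n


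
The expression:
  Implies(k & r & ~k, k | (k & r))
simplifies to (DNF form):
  True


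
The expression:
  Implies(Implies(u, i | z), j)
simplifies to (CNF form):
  (j | u) & (j | ~i) & (j | ~z)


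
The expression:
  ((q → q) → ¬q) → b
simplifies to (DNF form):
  b ∨ q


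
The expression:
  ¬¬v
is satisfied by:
  {v: True}


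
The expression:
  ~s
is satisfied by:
  {s: False}


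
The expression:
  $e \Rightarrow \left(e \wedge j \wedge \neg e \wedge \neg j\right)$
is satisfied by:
  {e: False}


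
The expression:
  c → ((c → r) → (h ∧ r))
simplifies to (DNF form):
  h ∨ ¬c ∨ ¬r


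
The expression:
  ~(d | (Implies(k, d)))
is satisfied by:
  {k: True, d: False}


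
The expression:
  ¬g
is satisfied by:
  {g: False}


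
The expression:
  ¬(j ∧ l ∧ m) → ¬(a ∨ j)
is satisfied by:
  {l: True, m: True, j: False, a: False}
  {l: True, m: False, j: False, a: False}
  {m: True, a: False, l: False, j: False}
  {a: False, m: False, l: False, j: False}
  {j: True, l: True, m: True, a: False}
  {a: True, j: True, l: True, m: True}


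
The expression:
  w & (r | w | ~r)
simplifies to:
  w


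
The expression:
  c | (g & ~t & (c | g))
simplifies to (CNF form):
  (c | g) & (c | ~t)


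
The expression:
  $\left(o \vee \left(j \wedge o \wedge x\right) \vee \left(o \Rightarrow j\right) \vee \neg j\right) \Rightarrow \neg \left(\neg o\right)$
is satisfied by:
  {o: True}


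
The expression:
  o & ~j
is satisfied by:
  {o: True, j: False}


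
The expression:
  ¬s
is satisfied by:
  {s: False}


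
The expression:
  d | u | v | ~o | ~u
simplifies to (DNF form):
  True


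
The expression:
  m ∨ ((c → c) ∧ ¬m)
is always true.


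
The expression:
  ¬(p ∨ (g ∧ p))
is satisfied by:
  {p: False}


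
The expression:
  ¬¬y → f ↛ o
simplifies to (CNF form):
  (f ∨ ¬y) ∧ (¬o ∨ ¬y)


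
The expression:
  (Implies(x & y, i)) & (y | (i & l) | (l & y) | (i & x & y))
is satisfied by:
  {y: True, l: True, i: True, x: False}
  {y: True, i: True, x: False, l: False}
  {y: True, l: True, i: True, x: True}
  {y: True, i: True, x: True, l: False}
  {y: True, l: True, x: False, i: False}
  {y: True, x: False, i: False, l: False}
  {l: True, i: True, x: False, y: False}
  {l: True, i: True, x: True, y: False}


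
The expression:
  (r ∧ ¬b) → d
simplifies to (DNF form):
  b ∨ d ∨ ¬r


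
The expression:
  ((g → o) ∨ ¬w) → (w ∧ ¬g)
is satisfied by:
  {w: True, g: False, o: False}
  {w: True, o: True, g: False}
  {w: True, g: True, o: False}


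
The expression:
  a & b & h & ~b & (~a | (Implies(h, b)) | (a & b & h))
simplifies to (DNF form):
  False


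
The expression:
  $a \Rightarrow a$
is always true.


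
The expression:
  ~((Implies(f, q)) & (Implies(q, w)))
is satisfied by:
  {f: True, w: False, q: False}
  {q: True, f: True, w: False}
  {q: True, f: False, w: False}
  {w: True, f: True, q: False}


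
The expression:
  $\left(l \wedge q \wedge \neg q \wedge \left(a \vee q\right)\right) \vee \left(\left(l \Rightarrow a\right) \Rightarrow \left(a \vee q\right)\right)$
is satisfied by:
  {a: True, q: True, l: True}
  {a: True, q: True, l: False}
  {a: True, l: True, q: False}
  {a: True, l: False, q: False}
  {q: True, l: True, a: False}
  {q: True, l: False, a: False}
  {l: True, q: False, a: False}


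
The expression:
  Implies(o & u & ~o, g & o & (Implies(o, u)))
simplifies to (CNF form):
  True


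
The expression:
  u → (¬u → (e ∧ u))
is always true.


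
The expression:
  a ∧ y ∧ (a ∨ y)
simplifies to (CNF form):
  a ∧ y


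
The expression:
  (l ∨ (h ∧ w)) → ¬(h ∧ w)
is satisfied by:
  {w: False, h: False}
  {h: True, w: False}
  {w: True, h: False}


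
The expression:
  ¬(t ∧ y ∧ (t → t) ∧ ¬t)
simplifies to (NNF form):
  True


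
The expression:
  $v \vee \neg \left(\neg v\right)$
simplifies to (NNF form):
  $v$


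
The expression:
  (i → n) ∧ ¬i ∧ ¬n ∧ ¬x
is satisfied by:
  {n: False, i: False, x: False}


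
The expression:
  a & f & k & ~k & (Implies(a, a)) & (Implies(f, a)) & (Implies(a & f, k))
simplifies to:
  False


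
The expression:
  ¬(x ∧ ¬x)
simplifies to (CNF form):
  True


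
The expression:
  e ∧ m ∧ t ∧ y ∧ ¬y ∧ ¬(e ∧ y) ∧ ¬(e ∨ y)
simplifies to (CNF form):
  False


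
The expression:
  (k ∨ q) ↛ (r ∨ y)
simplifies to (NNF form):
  ¬r ∧ ¬y ∧ (k ∨ q)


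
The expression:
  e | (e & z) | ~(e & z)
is always true.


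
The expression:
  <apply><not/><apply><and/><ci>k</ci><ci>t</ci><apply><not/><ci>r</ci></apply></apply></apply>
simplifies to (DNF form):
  <apply><or/><ci>r</ci><apply><not/><ci>k</ci></apply><apply><not/><ci>t</ci></apply></apply>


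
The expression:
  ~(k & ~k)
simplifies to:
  True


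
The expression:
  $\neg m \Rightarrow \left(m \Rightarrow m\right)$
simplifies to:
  $\text{True}$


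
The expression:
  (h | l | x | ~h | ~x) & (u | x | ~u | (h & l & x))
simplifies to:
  True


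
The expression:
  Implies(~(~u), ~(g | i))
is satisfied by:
  {i: False, u: False, g: False}
  {g: True, i: False, u: False}
  {i: True, g: False, u: False}
  {g: True, i: True, u: False}
  {u: True, g: False, i: False}


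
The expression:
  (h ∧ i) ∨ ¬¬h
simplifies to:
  h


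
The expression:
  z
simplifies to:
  z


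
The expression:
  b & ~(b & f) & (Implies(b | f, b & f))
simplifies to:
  False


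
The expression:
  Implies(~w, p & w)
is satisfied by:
  {w: True}


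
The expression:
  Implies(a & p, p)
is always true.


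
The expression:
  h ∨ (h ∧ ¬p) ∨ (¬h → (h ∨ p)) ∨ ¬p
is always true.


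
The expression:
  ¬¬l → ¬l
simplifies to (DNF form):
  ¬l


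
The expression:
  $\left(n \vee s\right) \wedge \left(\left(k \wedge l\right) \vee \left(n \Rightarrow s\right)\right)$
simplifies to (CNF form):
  $\left(k \vee s\right) \wedge \left(l \vee s\right) \wedge \left(n \vee s\right)$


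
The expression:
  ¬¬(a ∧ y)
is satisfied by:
  {a: True, y: True}


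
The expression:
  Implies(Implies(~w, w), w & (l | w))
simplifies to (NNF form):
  True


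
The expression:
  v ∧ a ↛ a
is never true.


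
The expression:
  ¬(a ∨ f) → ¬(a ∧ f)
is always true.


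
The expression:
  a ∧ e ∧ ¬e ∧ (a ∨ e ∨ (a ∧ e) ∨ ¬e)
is never true.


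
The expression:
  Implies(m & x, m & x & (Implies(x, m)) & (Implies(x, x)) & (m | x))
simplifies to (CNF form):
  True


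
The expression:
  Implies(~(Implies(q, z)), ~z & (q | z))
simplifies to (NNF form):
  True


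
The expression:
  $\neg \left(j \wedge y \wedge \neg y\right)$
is always true.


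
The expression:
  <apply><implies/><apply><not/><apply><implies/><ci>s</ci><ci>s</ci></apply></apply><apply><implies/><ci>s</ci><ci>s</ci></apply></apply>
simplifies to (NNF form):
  <true/>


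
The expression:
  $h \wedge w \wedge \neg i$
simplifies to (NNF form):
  $h \wedge w \wedge \neg i$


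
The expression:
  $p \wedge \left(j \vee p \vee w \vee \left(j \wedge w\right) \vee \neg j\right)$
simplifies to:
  $p$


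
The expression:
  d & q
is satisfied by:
  {d: True, q: True}


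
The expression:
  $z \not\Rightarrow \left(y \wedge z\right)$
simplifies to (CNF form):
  $z \wedge \neg y$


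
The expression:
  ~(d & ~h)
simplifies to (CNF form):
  h | ~d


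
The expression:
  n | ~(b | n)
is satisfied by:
  {n: True, b: False}
  {b: False, n: False}
  {b: True, n: True}


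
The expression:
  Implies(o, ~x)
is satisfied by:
  {o: False, x: False}
  {x: True, o: False}
  {o: True, x: False}


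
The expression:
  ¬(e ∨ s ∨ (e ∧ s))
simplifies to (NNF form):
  ¬e ∧ ¬s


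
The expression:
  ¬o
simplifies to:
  ¬o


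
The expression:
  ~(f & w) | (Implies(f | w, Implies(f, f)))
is always true.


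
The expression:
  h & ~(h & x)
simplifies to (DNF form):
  h & ~x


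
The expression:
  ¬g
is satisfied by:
  {g: False}


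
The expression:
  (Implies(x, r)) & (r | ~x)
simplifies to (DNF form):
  r | ~x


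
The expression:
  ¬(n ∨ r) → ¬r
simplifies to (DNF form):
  True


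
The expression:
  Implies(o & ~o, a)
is always true.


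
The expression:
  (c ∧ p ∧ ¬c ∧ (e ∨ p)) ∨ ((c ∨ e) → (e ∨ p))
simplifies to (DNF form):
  e ∨ p ∨ ¬c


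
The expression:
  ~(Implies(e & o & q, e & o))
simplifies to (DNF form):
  False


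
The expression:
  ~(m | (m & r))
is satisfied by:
  {m: False}


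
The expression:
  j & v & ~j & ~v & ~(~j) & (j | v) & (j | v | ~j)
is never true.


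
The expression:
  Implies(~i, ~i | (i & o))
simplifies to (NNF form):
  True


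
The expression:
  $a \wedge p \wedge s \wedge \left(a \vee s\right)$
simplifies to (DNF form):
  $a \wedge p \wedge s$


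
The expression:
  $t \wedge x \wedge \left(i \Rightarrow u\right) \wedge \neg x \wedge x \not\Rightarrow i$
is never true.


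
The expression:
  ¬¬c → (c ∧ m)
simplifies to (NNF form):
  m ∨ ¬c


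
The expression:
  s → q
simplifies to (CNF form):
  q ∨ ¬s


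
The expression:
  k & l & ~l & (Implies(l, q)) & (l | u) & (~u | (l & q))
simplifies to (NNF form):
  False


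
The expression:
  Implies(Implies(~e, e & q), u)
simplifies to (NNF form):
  u | ~e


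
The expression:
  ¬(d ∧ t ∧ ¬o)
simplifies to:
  o ∨ ¬d ∨ ¬t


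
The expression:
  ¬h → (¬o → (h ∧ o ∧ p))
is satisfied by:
  {o: True, h: True}
  {o: True, h: False}
  {h: True, o: False}


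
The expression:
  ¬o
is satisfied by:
  {o: False}


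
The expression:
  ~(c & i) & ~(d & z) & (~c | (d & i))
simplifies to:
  ~c & (~d | ~z)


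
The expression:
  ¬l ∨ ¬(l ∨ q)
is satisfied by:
  {l: False}


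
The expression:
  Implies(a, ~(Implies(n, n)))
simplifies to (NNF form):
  ~a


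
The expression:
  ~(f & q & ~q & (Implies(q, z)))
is always true.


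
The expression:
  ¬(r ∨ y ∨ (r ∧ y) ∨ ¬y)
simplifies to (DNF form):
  False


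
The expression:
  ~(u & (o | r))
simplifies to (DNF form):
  ~u | (~o & ~r)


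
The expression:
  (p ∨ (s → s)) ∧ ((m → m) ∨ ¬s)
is always true.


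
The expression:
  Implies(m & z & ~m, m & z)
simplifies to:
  True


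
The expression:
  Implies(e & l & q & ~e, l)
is always true.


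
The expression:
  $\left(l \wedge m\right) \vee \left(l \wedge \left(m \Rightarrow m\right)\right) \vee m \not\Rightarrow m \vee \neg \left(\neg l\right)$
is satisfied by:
  {l: True}


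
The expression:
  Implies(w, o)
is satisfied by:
  {o: True, w: False}
  {w: False, o: False}
  {w: True, o: True}


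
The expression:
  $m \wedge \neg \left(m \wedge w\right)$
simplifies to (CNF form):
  $m \wedge \neg w$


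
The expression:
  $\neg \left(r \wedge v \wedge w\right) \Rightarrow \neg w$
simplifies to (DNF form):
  $\left(r \wedge v\right) \vee \neg w$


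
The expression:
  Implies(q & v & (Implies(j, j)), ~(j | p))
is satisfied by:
  {j: False, p: False, v: False, q: False}
  {p: True, q: False, j: False, v: False}
  {j: True, q: False, p: False, v: False}
  {p: True, j: True, q: False, v: False}
  {q: True, j: False, p: False, v: False}
  {q: True, p: True, j: False, v: False}
  {q: True, j: True, p: False, v: False}
  {q: True, p: True, j: True, v: False}
  {v: True, q: False, j: False, p: False}
  {v: True, p: True, q: False, j: False}
  {v: True, j: True, q: False, p: False}
  {v: True, p: True, j: True, q: False}
  {v: True, q: True, j: False, p: False}


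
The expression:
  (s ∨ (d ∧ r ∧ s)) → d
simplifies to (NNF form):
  d ∨ ¬s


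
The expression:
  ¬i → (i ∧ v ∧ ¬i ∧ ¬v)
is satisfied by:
  {i: True}


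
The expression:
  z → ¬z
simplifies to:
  ¬z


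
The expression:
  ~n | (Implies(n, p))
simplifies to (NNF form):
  p | ~n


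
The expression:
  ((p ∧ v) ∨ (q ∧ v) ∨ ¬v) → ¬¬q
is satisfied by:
  {q: True, v: True, p: False}
  {q: True, p: False, v: False}
  {q: True, v: True, p: True}
  {q: True, p: True, v: False}
  {v: True, p: False, q: False}


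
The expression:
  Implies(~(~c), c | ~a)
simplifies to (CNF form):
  True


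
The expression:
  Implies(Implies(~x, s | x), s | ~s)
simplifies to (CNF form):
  True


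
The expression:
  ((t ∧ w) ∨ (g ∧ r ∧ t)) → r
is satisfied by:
  {r: True, w: False, t: False}
  {w: False, t: False, r: False}
  {r: True, t: True, w: False}
  {t: True, w: False, r: False}
  {r: True, w: True, t: False}
  {w: True, r: False, t: False}
  {r: True, t: True, w: True}


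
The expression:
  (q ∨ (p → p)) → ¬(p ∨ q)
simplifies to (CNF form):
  ¬p ∧ ¬q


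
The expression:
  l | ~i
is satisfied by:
  {l: True, i: False}
  {i: False, l: False}
  {i: True, l: True}


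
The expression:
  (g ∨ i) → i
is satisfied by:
  {i: True, g: False}
  {g: False, i: False}
  {g: True, i: True}


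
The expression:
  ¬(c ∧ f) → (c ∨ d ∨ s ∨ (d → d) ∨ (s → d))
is always true.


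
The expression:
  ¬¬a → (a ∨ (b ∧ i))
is always true.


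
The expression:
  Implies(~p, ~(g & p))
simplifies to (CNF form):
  True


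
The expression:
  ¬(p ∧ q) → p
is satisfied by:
  {p: True}


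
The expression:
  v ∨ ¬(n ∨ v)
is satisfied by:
  {v: True, n: False}
  {n: False, v: False}
  {n: True, v: True}


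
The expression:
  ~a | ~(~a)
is always true.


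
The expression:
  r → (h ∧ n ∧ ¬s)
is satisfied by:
  {h: True, n: True, r: False, s: False}
  {h: True, n: False, r: False, s: False}
  {n: True, s: False, h: False, r: False}
  {s: False, n: False, h: False, r: False}
  {s: True, h: True, n: True, r: False}
  {s: True, h: True, n: False, r: False}
  {s: True, n: True, h: False, r: False}
  {s: True, n: False, h: False, r: False}
  {r: True, h: True, n: True, s: False}


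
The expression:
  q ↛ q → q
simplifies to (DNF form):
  True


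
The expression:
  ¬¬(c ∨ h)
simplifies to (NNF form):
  c ∨ h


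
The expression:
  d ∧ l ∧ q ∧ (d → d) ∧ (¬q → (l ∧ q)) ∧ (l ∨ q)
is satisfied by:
  {d: True, q: True, l: True}


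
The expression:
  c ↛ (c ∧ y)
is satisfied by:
  {c: True, y: False}


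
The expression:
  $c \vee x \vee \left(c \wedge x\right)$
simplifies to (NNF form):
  $c \vee x$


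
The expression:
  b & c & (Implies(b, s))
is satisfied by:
  {c: True, b: True, s: True}


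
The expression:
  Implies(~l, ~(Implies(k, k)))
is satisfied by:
  {l: True}


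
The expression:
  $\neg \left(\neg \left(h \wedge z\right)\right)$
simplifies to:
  $h \wedge z$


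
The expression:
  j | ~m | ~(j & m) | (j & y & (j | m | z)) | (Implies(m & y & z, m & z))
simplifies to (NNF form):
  True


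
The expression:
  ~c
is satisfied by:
  {c: False}


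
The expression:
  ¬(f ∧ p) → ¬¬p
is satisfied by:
  {p: True}


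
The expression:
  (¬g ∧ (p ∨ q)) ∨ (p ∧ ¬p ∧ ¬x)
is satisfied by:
  {q: True, p: True, g: False}
  {q: True, g: False, p: False}
  {p: True, g: False, q: False}


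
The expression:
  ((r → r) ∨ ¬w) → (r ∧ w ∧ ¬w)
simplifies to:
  False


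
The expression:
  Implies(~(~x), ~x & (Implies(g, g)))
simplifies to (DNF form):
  ~x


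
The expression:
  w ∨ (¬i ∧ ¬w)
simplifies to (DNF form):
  w ∨ ¬i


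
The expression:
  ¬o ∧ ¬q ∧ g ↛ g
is never true.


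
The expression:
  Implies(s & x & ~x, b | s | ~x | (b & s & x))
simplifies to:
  True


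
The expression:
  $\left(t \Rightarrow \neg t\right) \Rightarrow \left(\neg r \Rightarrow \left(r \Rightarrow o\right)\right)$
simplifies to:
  $\text{True}$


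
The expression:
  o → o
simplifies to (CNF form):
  True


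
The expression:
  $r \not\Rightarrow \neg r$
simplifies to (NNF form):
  $r$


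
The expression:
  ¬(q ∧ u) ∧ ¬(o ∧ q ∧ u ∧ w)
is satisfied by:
  {u: False, q: False}
  {q: True, u: False}
  {u: True, q: False}


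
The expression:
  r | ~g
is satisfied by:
  {r: True, g: False}
  {g: False, r: False}
  {g: True, r: True}


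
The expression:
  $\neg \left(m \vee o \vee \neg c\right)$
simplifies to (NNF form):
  $c \wedge \neg m \wedge \neg o$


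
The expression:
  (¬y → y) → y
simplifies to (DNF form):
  True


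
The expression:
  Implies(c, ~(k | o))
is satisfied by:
  {k: False, c: False, o: False}
  {o: True, k: False, c: False}
  {k: True, o: False, c: False}
  {o: True, k: True, c: False}
  {c: True, o: False, k: False}


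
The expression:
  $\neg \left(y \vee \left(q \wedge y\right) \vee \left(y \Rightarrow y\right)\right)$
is never true.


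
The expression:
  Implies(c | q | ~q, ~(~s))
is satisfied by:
  {s: True}


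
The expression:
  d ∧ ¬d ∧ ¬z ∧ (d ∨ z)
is never true.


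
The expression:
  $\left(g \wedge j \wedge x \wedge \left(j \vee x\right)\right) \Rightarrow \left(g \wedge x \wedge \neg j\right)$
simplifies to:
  $\neg g \vee \neg j \vee \neg x$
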